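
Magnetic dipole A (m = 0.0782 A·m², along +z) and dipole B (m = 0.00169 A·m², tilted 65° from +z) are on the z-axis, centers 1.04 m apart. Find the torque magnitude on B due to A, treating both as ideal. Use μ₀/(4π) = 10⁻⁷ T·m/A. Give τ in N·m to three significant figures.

Dipole B is on the axis of dipole A, so B₁ there is axial: B₁ = (μ₀/4π)·2m₁/r³ along +z.
B₁ = 2(10⁻⁷)(0.0782)/(1.04)³ = 1.390×10⁻⁸ T.
τ = m₂ B₁ sinθ.
τ = (0.00169)(1.390×10⁻⁸)·sin65° = 2.130×10⁻¹¹ N·m.

τ ≈ 2.13×10⁻¹¹ N·m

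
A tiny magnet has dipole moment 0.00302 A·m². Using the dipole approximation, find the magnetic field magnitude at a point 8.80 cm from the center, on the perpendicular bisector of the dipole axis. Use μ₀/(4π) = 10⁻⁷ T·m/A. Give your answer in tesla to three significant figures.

In the equatorial plane B = (μ₀/4π)·m/r³ (half the axial value).
B = (10⁻⁷)·(0.00302) / (0.0880)³ = 4.432×10⁻⁷ T.

B ≈ 4.43×10⁻⁷ T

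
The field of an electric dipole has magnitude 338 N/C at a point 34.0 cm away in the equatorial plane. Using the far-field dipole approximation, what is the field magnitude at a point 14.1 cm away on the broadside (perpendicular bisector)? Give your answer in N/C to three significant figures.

Dipole fields scale as 1/r³ in the far field; the geometry is the same at both points.
E₂ = E₁ · (r₁/r₂)³ = 338 · (34.0/14.1)³.
(r₁/r₂)³ = (2.411)³ = 14.02.
E₂ ≈ 4739 N/C.

E ≈ 4740 N/C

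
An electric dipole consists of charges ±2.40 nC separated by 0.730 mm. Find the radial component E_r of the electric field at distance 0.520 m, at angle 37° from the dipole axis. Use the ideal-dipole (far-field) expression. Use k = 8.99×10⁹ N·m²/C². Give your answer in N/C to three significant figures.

Dipole moment p = qd = (2.40×10⁻⁹ C)(7.30×10⁻⁴ m) = 1.752×10⁻¹² C·m.
For a dipole, E_r = (2kp cosθ)/r³.
kp/r³ = (8.99×10⁹)(1.752×10⁻¹²)/(0.520)³ = 0.1120 N/C.
E_r = 2·0.1120·cos37° = 0.1789 N/C.

E_r ≈ 0.179 N/C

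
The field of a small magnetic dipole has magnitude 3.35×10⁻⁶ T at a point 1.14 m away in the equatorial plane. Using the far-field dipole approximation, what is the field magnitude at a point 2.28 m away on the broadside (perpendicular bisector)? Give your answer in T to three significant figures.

Dipole fields scale as 1/r³ in the far field; the geometry is the same at both points.
B₂ = B₁ · (r₁/r₂)³ = 3.35×10⁻⁶ · (1.14/2.28)³.
(r₁/r₂)³ = (0.5)³ = 0.125.
B₂ ≈ 4.188×10⁻⁷ T.

B ≈ 4.19×10⁻⁷ T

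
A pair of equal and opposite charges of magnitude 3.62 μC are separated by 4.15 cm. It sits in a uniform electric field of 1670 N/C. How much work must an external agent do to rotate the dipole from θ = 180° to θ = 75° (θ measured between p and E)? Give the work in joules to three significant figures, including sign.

W ≈ -3.16×10⁻⁴ J

Dipole moment p = qd = (3.62×10⁻⁶ C)(0.0415 m) = 1.502×10⁻⁷ C·m.
W_ext = ΔU = U(θ₂) − U(θ₁) = −pE cosθ₂ − (−pE cosθ₁) = pE(cosθ₁ − cosθ₂).
W = (1.502×10⁻⁷)(1670)·(cos180° − cos75°) = (2.508×10⁻⁴)·(-1.2588) = -3.158×10⁻⁴ J.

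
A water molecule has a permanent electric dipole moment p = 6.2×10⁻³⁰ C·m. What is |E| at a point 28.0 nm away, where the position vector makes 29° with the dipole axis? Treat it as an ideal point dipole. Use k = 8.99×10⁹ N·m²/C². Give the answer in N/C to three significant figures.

At angle θ the dipole field magnitude is E = (kp/r³)·√(1 + 3cos²θ).
kp/r³ = (8.99×10⁹)(6.20×10⁻³⁰) / (2.80×10⁻⁸)³ = 2539 N/C.
√(1 + 3cos²29°) = √(1 + 3·0.7650) = √3.2949 ≈ 1.8152.
E ≈ 2539 × 1.815 = 4609 N/C.

E ≈ 4610 N/C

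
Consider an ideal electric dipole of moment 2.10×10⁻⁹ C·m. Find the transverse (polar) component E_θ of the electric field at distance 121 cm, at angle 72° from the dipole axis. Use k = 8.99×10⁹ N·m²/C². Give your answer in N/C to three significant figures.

For a dipole, E_θ = (kp sinθ)/r³.
kp/r³ = (8.99×10⁹)(2.10×10⁻⁹)/(1.21)³ = 10.66 N/C.
E_θ = 10.66·sin72° = 10.14 N/C.

E_θ ≈ 10.1 N/C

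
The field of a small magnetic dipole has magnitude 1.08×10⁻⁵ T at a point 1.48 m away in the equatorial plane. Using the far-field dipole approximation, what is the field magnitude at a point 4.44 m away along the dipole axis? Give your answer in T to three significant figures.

Dipole fields scale as 1/r³ in the far field.
The axial field is twice the equatorial field at the same r, so the geometry factor is 2/1.
B₂ = B₁ · (2/1) · (r₁/r₂)³ = 1.08×10⁻⁵ · 2 · (1.48/4.44)³.
(r₁/r₂)³ = (0.3333)³ = 0.03704.
B₂ ≈ 8.000×10⁻⁷ T.

B ≈ 8.00×10⁻⁷ T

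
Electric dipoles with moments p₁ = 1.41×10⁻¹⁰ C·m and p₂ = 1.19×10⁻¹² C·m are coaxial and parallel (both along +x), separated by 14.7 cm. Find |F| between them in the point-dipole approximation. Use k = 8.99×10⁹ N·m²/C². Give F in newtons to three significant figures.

F ≈ 1.94×10⁻⁸ N

On-axis field of dipole 1 at distance r: E = 2kp₁/r³. Force on dipole 2 is F = p₂·dE/dr (gradient along axis).
dE/dr = −6kp₁/r⁴, so |F| = 6kp₁p₂/r⁴ (attractive for aligned moments).
F = 6(8.99×10⁹)(1.41×10⁻¹⁰)(1.19×10⁻¹²)/(0.147)⁴ = 1.938×10⁻⁸ N.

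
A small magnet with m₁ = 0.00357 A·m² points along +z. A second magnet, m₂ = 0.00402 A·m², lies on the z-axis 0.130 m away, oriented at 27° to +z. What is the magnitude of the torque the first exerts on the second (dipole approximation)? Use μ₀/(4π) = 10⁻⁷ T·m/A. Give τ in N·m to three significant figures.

τ ≈ 5.93×10⁻¹⁰ N·m

Dipole B is on the axis of dipole A, so B₁ there is axial: B₁ = (μ₀/4π)·2m₁/r³ along +z.
B₁ = 2(10⁻⁷)(0.00357)/(0.130)³ = 3.250×10⁻⁷ T.
τ = m₂ B₁ sinθ.
τ = (0.00402)(3.250×10⁻⁷)·sin27° = 5.931×10⁻¹⁰ N·m.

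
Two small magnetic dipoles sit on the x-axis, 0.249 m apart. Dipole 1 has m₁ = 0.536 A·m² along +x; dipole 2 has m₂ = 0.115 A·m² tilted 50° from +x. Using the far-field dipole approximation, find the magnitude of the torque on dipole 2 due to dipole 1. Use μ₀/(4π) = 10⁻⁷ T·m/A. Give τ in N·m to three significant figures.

Dipole B is on the axis of dipole A, so B₁ there is axial: B₁ = (μ₀/4π)·2m₁/r³ along +x.
B₁ = 2(10⁻⁷)(0.536)/(0.249)³ = 6.944×10⁻⁶ T.
τ = m₂ B₁ sinθ.
τ = (0.115)(6.944×10⁻⁶)·sin50° = 6.117×10⁻⁷ N·m.

τ ≈ 6.12×10⁻⁷ N·m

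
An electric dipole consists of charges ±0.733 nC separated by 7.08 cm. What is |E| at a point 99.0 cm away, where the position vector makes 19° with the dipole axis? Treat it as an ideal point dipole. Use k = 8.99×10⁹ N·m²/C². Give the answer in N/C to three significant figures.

Dipole moment p = qd = (7.33×10⁻¹⁰ C)(0.0708 m) = 5.19×10⁻¹¹ C·m.
At angle θ the dipole field magnitude is E = (kp/r³)·√(1 + 3cos²θ).
kp/r³ = (8.99×10⁹)(5.19×10⁻¹¹) / (0.990)³ = 0.4809 N/C.
√(1 + 3cos²19°) = √(1 + 3·0.8940) = √3.6820 ≈ 1.9189.
E ≈ 0.4809 × 1.919 = 0.9227 N/C.

E ≈ 0.923 N/C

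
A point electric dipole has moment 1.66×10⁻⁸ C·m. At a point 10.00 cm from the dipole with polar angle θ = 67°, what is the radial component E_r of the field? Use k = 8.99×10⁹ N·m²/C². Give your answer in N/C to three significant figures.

E_r ≈ 1.17×10⁵ N/C

For a dipole, E_r = (2kp cosθ)/r³.
kp/r³ = (8.99×10⁹)(1.66×10⁻⁸)/(0.100)³ = 1.492×10⁵ N/C.
E_r = 2·1.492×10⁵·cos67° = 1.166×10⁵ N/C.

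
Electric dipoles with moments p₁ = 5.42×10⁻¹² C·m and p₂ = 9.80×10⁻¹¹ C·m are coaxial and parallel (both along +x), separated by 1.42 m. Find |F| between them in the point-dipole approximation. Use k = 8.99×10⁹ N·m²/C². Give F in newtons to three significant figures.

F ≈ 7.05×10⁻¹² N

On-axis field of dipole 1 at distance r: E = 2kp₁/r³. Force on dipole 2 is F = p₂·dE/dr (gradient along axis).
dE/dr = −6kp₁/r⁴, so |F| = 6kp₁p₂/r⁴ (attractive for aligned moments).
F = 6(8.99×10⁹)(5.42×10⁻¹²)(9.80×10⁻¹¹)/(1.42)⁴ = 7.047×10⁻¹² N.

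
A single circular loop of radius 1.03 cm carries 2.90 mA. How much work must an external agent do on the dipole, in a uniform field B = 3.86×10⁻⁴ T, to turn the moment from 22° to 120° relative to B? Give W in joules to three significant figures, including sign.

Magnetic moment m = IA = Iπa² = (0.00290)·π·(0.0103)² = 9.665×10⁻⁷ A·m².
W_ext = ΔU = −mB cosθ₂ + mB cosθ₁ = mB(cosθ₁ − cosθ₂).
W = (9.665×10⁻⁷)(3.86×10⁻⁴)·(cos22° − cos120°) = (3.731×10⁻¹⁰)·(+1.4272) = 5.324×10⁻¹⁰ J.

W ≈ 5.32×10⁻¹⁰ J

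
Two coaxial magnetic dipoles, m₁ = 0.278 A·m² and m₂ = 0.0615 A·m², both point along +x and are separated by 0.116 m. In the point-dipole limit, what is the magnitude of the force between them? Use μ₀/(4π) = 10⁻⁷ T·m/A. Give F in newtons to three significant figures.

F ≈ 5.67×10⁻⁵ N

On-axis B of dipole 1: B = (μ₀/4π)·2m₁/r³. Force on dipole 2: F = m₂·dB/dr.
dB/dr = −(μ₀/4π)·6m₁/r⁴, so |F| = (μ₀/4π)·6m₁m₂/r⁴.
F = 6(10⁻⁷)(0.278)(0.0615)/(0.116)⁴ = 5.666×10⁻⁵ N.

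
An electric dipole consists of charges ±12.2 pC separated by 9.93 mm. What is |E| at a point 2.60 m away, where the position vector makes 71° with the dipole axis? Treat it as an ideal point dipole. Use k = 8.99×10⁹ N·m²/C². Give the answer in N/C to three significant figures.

E ≈ 7.11×10⁻⁵ N/C

Dipole moment p = qd = (1.22×10⁻¹¹ C)(0.00993 m) = 1.211×10⁻¹³ C·m.
At angle θ the dipole field magnitude is E = (kp/r³)·√(1 + 3cos²θ).
kp/r³ = (8.99×10⁹)(1.211×10⁻¹³) / (2.60)³ = 6.194×10⁻⁵ N/C.
√(1 + 3cos²71°) = √(1 + 3·0.1060) = √1.3180 ≈ 1.1480.
E ≈ 6.194×10⁻⁵ × 1.148 = 7.111×10⁻⁵ N/C.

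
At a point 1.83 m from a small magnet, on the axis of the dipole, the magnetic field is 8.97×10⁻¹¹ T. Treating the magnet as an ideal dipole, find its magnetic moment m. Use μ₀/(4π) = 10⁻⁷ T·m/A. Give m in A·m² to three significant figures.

On axis B = (μ₀/4π)·2m/r³, so m = Br³·4π/(μ₀·2).
m = (8.97×10⁻¹¹)·(1.83)³ / (2·10⁻⁷) = 0.002749 A·m².

m ≈ 0.00275 A·m²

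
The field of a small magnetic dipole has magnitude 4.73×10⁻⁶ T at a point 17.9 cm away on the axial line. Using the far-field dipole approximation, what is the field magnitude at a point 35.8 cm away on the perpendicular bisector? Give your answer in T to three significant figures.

Dipole fields scale as 1/r³ in the far field.
The axial field is twice the equatorial field at the same r, so the geometry factor is 1/2.
B₂ = B₁ · (1/2) · (r₁/r₂)³ = 4.73×10⁻⁶ · 0.5 · (17.9/35.8)³.
(r₁/r₂)³ = (0.5)³ = 0.125.
B₂ ≈ 2.956×10⁻⁷ T.

B ≈ 2.96×10⁻⁷ T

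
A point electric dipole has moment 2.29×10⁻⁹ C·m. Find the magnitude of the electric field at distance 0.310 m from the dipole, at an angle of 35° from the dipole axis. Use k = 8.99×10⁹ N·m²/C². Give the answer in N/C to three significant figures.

E ≈ 1200 N/C

At angle θ the dipole field magnitude is E = (kp/r³)·√(1 + 3cos²θ).
kp/r³ = (8.99×10⁹)(2.29×10⁻⁹) / (0.310)³ = 691.1 N/C.
√(1 + 3cos²35°) = √(1 + 3·0.6710) = √3.0130 ≈ 1.7358.
E ≈ 691.1 × 1.736 = 1200 N/C.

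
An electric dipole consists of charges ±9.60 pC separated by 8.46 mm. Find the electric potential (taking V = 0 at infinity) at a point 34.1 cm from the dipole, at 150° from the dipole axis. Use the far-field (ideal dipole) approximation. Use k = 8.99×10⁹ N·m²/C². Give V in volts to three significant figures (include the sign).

V ≈ -0.00544 V

Dipole moment p = qd = (9.60×10⁻¹² C)(0.00846 m) = 8.122×10⁻¹⁴ C·m.
The dipole potential is V = kp cosθ / r².
V = (8.99×10⁹)(8.122×10⁻¹⁴)·cos150° / (0.341)² = -0.005438 V.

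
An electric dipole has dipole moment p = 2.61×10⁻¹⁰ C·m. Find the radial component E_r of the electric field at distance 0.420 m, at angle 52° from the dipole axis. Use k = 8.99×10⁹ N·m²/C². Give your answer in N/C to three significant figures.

For a dipole, E_r = (2kp cosθ)/r³.
kp/r³ = (8.99×10⁹)(2.61×10⁻¹⁰)/(0.420)³ = 31.67 N/C.
E_r = 2·31.67·cos52° = 39.00 N/C.

E_r ≈ 39.0 N/C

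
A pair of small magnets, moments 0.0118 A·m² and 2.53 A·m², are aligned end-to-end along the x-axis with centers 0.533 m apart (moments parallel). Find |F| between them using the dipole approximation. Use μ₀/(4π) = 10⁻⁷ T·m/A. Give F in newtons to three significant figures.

F ≈ 2.22×10⁻⁷ N

On-axis B of dipole 1: B = (μ₀/4π)·2m₁/r³. Force on dipole 2: F = m₂·dB/dr.
dB/dr = −(μ₀/4π)·6m₁/r⁴, so |F| = (μ₀/4π)·6m₁m₂/r⁴.
F = 6(10⁻⁷)(0.0118)(2.53)/(0.533)⁴ = 2.219×10⁻⁷ N.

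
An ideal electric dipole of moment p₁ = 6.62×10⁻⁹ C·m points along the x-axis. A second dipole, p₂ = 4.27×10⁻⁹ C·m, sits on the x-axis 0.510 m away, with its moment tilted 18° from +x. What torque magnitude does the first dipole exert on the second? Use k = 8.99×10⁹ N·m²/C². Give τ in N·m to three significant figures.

The second dipole sits on the axis of the first, so the field there is axial: E₁ = 2kp₁/r³ along +x.
E₁ = 2(8.99×10⁹)(6.62×10⁻⁹)/(0.510)³ = 897.3 N/C.
Torque on the second dipole: τ = p₂ E₁ sinθ.
τ = (4.27×10⁻⁹)(897.3)·sin18° = 1.184×10⁻⁶ N·m.

τ ≈ 1.18×10⁻⁶ N·m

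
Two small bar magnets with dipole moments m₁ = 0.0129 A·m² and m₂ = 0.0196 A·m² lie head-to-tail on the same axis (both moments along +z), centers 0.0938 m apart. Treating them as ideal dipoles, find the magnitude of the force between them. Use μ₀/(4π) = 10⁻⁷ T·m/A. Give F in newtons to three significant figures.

F ≈ 1.96×10⁻⁶ N

On-axis B of dipole 1: B = (μ₀/4π)·2m₁/r³. Force on dipole 2: F = m₂·dB/dr.
dB/dr = −(μ₀/4π)·6m₁/r⁴, so |F| = (μ₀/4π)·6m₁m₂/r⁴.
F = 6(10⁻⁷)(0.0129)(0.0196)/(0.0938)⁴ = 1.960×10⁻⁶ N.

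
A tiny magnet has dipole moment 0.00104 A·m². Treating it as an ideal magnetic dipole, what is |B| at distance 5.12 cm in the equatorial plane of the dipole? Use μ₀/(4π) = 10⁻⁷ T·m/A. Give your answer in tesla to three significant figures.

In the equatorial plane B = (μ₀/4π)·m/r³ (half the axial value).
B = (10⁻⁷)·(0.00104) / (0.0512)³ = 7.749×10⁻⁷ T.

B ≈ 7.75×10⁻⁷ T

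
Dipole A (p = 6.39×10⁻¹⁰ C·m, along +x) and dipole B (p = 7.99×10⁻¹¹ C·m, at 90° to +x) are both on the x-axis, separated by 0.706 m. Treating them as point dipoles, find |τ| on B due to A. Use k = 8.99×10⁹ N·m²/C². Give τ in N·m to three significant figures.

τ ≈ 2.61×10⁻⁹ N·m

The second dipole sits on the axis of the first, so the field there is axial: E₁ = 2kp₁/r³ along +x.
E₁ = 2(8.99×10⁹)(6.39×10⁻¹⁰)/(0.706)³ = 32.65 N/C.
Torque on the second dipole: τ = p₂ E₁ sinθ.
τ = (7.99×10⁻¹¹)(32.65)·sin90° = 2.609×10⁻⁹ N·m.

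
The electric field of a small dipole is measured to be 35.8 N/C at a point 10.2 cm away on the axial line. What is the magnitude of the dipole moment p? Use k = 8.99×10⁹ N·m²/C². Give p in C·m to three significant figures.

p ≈ 2.11×10⁻¹² C·m

On axis E = 2kp/r³, so p = Er³/(2k).
p = (35.8)·(0.102)³ / (2·8.99×10⁹) = 2.113×10⁻¹² C·m.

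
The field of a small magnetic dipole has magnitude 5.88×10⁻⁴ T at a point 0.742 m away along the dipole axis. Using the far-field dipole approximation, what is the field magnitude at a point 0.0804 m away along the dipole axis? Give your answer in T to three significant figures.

B ≈ 0.462 T

Dipole fields scale as 1/r³ in the far field; the geometry is the same at both points.
B₂ = B₁ · (r₁/r₂)³ = 5.88×10⁻⁴ · (0.742/0.0804)³.
(r₁/r₂)³ = (9.229)³ = 786.
B₂ ≈ 0.4622 T.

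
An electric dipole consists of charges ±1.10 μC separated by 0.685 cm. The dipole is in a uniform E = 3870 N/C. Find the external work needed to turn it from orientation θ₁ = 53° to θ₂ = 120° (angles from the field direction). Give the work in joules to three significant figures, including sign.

Dipole moment p = qd = (1.10×10⁻⁶ C)(0.00685 m) = 7.535×10⁻⁹ C·m.
W_ext = ΔU = U(θ₂) − U(θ₁) = −pE cosθ₂ − (−pE cosθ₁) = pE(cosθ₁ − cosθ₂).
W = (7.535×10⁻⁹)(3870)·(cos53° − cos120°) = (2.916×10⁻⁵)·(+1.1018) = 3.213×10⁻⁵ J.

W ≈ 3.21×10⁻⁵ J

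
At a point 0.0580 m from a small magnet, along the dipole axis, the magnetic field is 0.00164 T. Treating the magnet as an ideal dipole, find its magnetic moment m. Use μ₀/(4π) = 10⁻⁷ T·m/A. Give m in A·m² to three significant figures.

m ≈ 1.60 A·m²

On axis B = (μ₀/4π)·2m/r³, so m = Br³·4π/(μ₀·2).
m = (0.00164)·(0.0580)³ / (2·10⁻⁷) = 1.600 A·m².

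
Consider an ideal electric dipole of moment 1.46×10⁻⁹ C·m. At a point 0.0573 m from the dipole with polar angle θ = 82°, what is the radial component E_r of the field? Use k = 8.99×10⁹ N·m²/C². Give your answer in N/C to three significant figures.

For a dipole, E_r = (2kp cosθ)/r³.
kp/r³ = (8.99×10⁹)(1.46×10⁻⁹)/(0.0573)³ = 6.977×10⁴ N/C.
E_r = 2·6.977×10⁴·cos82° = 1.942×10⁴ N/C.

E_r ≈ 1.94×10⁴ N/C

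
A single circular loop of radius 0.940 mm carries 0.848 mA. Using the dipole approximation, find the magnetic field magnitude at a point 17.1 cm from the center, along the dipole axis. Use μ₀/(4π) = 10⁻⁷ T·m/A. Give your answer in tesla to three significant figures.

B ≈ 9.42×10⁻¹⁴ T

Magnetic moment m = IA = Iπa² = (8.48×10⁻⁴)·π·(9.40×10⁻⁴)² = 2.354×10⁻⁹ A·m².
On axis B = (μ₀/4π)·2m/r³.
B = 2·(10⁻⁷)·(2.354×10⁻⁹) / (0.171)³ = 9.416×10⁻¹⁴ T.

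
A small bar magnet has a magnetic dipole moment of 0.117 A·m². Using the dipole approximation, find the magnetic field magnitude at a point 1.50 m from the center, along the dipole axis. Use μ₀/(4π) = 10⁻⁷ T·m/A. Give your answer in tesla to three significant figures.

On axis B = (μ₀/4π)·2m/r³.
B = 2·(10⁻⁷)·(0.117) / (1.50)³ = 6.933×10⁻⁹ T.

B ≈ 6.93×10⁻⁹ T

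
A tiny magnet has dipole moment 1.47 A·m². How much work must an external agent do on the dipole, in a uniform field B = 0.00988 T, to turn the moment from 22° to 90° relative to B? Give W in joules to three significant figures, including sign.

W ≈ 0.0135 J

W_ext = ΔU = −mB cosθ₂ + mB cosθ₁ = mB(cosθ₁ − cosθ₂).
W = (1.47)(0.00988)·(cos22° − cos90°) = (0.01452)·(+0.9272) = 0.01347 J.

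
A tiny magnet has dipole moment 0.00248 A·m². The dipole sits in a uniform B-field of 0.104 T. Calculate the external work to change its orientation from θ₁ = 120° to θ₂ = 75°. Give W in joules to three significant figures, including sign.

W ≈ -1.96×10⁻⁴ J

W_ext = ΔU = −mB cosθ₂ + mB cosθ₁ = mB(cosθ₁ − cosθ₂).
W = (0.00248)(0.104)·(cos120° − cos75°) = (2.579×10⁻⁴)·(-0.7588) = -1.957×10⁻⁴ J.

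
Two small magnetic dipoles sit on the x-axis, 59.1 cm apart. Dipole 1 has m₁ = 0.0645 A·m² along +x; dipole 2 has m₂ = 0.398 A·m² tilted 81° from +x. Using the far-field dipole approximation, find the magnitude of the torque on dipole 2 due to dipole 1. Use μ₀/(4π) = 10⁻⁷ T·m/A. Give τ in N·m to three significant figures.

τ ≈ 2.46×10⁻⁸ N·m

Dipole B is on the axis of dipole A, so B₁ there is axial: B₁ = (μ₀/4π)·2m₁/r³ along +x.
B₁ = 2(10⁻⁷)(0.0645)/(0.591)³ = 6.249×10⁻⁸ T.
τ = m₂ B₁ sinθ.
τ = (0.398)(6.249×10⁻⁸)·sin81° = 2.457×10⁻⁸ N·m.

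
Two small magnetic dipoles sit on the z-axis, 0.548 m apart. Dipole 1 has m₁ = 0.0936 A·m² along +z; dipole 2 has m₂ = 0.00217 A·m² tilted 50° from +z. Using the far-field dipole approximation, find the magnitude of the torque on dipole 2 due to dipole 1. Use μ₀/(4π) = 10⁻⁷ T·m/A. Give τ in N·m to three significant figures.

Dipole B is on the axis of dipole A, so B₁ there is axial: B₁ = (μ₀/4π)·2m₁/r³ along +z.
B₁ = 2(10⁻⁷)(0.0936)/(0.548)³ = 1.138×10⁻⁷ T.
τ = m₂ B₁ sinθ.
τ = (0.00217)(1.138×10⁻⁷)·sin50° = 1.891×10⁻¹⁰ N·m.

τ ≈ 1.89×10⁻¹⁰ N·m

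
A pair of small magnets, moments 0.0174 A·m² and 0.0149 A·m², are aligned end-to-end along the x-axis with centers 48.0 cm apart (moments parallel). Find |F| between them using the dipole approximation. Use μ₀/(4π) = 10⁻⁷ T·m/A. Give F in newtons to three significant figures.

On-axis B of dipole 1: B = (μ₀/4π)·2m₁/r³. Force on dipole 2: F = m₂·dB/dr.
dB/dr = −(μ₀/4π)·6m₁/r⁴, so |F| = (μ₀/4π)·6m₁m₂/r⁴.
F = 6(10⁻⁷)(0.0174)(0.0149)/(0.480)⁴ = 2.930×10⁻⁹ N.

F ≈ 2.93×10⁻⁹ N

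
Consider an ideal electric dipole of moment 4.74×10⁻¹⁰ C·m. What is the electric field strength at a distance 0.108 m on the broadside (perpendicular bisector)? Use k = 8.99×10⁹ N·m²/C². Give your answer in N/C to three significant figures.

In the equatorial plane E = kp/r³.
E = (8.99×10⁹)(4.74×10⁻¹⁰) / (0.108)³ = 3383 N/C.

E ≈ 3380 N/C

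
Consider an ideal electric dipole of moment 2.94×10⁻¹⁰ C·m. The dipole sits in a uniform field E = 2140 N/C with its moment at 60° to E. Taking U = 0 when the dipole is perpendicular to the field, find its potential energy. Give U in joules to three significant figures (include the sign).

U = −p·E = −pE cosθ.
U = −(2.94×10⁻¹⁰)(2140)·cos60° = -3.146×10⁻⁷ J.

U ≈ -3.15×10⁻⁷ J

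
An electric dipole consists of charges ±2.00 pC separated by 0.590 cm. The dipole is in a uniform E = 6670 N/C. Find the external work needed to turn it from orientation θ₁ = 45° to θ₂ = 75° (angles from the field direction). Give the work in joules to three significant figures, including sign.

W ≈ 3.53×10⁻¹¹ J

Dipole moment p = qd = (2.00×10⁻¹² C)(0.00590 m) = 1.18×10⁻¹⁴ C·m.
W_ext = ΔU = U(θ₂) − U(θ₁) = −pE cosθ₂ − (−pE cosθ₁) = pE(cosθ₁ − cosθ₂).
W = (1.18×10⁻¹⁴)(6670)·(cos45° − cos75°) = (7.871×10⁻¹¹)·(+0.4483) = 3.528×10⁻¹¹ J.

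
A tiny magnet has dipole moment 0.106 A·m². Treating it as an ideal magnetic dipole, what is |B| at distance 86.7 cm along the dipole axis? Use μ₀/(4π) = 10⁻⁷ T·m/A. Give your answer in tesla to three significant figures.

B ≈ 3.25×10⁻⁸ T

On axis B = (μ₀/4π)·2m/r³.
B = 2·(10⁻⁷)·(0.106) / (0.867)³ = 3.253×10⁻⁸ T.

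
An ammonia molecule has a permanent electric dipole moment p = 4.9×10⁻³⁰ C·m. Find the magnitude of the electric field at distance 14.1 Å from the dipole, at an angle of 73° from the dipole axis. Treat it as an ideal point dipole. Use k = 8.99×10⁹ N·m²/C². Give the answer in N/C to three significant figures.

E ≈ 1.76×10⁷ N/C

At angle θ the dipole field magnitude is E = (kp/r³)·√(1 + 3cos²θ).
kp/r³ = (8.99×10⁹)(4.90×10⁻³⁰) / (1.41×10⁻⁹)³ = 1.571×10⁷ N/C.
√(1 + 3cos²73°) = √(1 + 3·0.0855) = √1.2564 ≈ 1.1209.
E ≈ 1.571×10⁷ × 1.121 = 1.761×10⁷ N/C.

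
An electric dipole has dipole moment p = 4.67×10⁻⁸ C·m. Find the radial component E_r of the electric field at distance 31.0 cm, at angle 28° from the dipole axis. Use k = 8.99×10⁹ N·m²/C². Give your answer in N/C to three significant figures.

For a dipole, E_r = (2kp cosθ)/r³.
kp/r³ = (8.99×10⁹)(4.67×10⁻⁸)/(0.310)³ = 1.409×10⁴ N/C.
E_r = 2·1.409×10⁴·cos28° = 2.489×10⁴ N/C.

E_r ≈ 2.49×10⁴ N/C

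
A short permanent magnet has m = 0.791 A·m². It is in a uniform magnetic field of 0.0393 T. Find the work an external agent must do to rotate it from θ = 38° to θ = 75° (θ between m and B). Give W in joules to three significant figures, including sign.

W_ext = ΔU = −mB cosθ₂ + mB cosθ₁ = mB(cosθ₁ − cosθ₂).
W = (0.791)(0.0393)·(cos38° − cos75°) = (0.03109)·(+0.5292) = 0.01645 J.

W ≈ 0.0165 J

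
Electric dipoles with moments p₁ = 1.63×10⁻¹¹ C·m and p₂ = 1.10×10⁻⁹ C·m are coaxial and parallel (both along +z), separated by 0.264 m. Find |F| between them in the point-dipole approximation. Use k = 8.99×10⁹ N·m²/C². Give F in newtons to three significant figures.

F ≈ 1.99×10⁻⁷ N

On-axis field of dipole 1 at distance r: E = 2kp₁/r³. Force on dipole 2 is F = p₂·dE/dr (gradient along axis).
dE/dr = −6kp₁/r⁴, so |F| = 6kp₁p₂/r⁴ (attractive for aligned moments).
F = 6(8.99×10⁹)(1.63×10⁻¹¹)(1.10×10⁻⁹)/(0.264)⁴ = 1.991×10⁻⁷ N.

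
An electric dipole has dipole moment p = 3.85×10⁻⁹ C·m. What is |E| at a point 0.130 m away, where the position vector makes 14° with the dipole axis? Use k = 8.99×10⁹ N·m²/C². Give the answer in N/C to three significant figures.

E ≈ 3.08×10⁴ N/C

At angle θ the dipole field magnitude is E = (kp/r³)·√(1 + 3cos²θ).
kp/r³ = (8.99×10⁹)(3.85×10⁻⁹) / (0.130)³ = 1.575×10⁴ N/C.
√(1 + 3cos²14°) = √(1 + 3·0.9415) = √3.8244 ≈ 1.9556.
E ≈ 1.575×10⁴ × 1.956 = 3.081×10⁴ N/C.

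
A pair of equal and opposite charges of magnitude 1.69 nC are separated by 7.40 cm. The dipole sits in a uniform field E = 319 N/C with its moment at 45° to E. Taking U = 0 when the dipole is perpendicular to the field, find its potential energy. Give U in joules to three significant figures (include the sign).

Dipole moment p = qd = (1.69×10⁻⁹ C)(0.0740 m) = 1.251×10⁻¹⁰ C·m.
U = −p·E = −pE cosθ.
U = −(1.251×10⁻¹⁰)(319)·cos45° = -2.822×10⁻⁸ J.

U ≈ -2.82×10⁻⁸ J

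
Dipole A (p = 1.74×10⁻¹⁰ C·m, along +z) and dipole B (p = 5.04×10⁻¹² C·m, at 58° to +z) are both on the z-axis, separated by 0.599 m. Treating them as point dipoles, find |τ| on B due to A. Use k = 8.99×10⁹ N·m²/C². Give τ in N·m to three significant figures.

The second dipole sits on the axis of the first, so the field there is axial: E₁ = 2kp₁/r³ along +z.
E₁ = 2(8.99×10⁹)(1.74×10⁻¹⁰)/(0.599)³ = 14.56 N/C.
Torque on the second dipole: τ = p₂ E₁ sinθ.
τ = (5.04×10⁻¹²)(14.56)·sin58° = 6.222×10⁻¹¹ N·m.

τ ≈ 6.22×10⁻¹¹ N·m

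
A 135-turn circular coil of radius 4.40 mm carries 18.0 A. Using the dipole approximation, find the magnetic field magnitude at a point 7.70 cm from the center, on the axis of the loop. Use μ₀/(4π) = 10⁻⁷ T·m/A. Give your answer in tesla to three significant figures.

m = NIA = NIπa² = 135·(18.0)·π·(0.00440)² = 0.1478 A·m².
On axis B = (μ₀/4π)·2m/r³.
B = 2·(10⁻⁷)·(0.1478) / (0.0770)³ = 6.475×10⁻⁵ T.

B ≈ 6.47×10⁻⁵ T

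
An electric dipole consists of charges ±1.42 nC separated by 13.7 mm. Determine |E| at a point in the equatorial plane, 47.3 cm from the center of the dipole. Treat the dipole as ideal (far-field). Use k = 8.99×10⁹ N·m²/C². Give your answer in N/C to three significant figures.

Dipole moment p = qd = (1.42×10⁻⁹ C)(0.0137 m) = 1.945×10⁻¹¹ C·m.
On the perpendicular bisector E = kp/r³ (half the axial value at the same distance).
E = (8.99×10⁹)(1.945×10⁻¹¹) / (0.473)³ = 1.652 N/C.

E ≈ 1.65 N/C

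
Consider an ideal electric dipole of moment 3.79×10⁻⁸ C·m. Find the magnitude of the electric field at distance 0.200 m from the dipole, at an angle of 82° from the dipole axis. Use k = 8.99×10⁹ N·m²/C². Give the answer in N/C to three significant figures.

E ≈ 4.38×10⁴ N/C

At angle θ the dipole field magnitude is E = (kp/r³)·√(1 + 3cos²θ).
kp/r³ = (8.99×10⁹)(3.79×10⁻⁸) / (0.200)³ = 4.259×10⁴ N/C.
√(1 + 3cos²82°) = √(1 + 3·0.0194) = √1.0581 ≈ 1.0286.
E ≈ 4.259×10⁴ × 1.029 = 4.381×10⁴ N/C.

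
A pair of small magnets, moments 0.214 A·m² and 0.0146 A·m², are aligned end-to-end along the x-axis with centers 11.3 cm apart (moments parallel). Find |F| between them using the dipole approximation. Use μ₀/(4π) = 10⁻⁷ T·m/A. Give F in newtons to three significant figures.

On-axis B of dipole 1: B = (μ₀/4π)·2m₁/r³. Force on dipole 2: F = m₂·dB/dr.
dB/dr = −(μ₀/4π)·6m₁/r⁴, so |F| = (μ₀/4π)·6m₁m₂/r⁴.
F = 6(10⁻⁷)(0.214)(0.0146)/(0.113)⁴ = 1.150×10⁻⁵ N.

F ≈ 1.15×10⁻⁵ N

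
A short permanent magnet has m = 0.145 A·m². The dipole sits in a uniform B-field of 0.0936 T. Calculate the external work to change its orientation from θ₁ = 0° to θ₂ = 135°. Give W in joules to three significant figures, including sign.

W ≈ 0.0232 J

W_ext = ΔU = −mB cosθ₂ + mB cosθ₁ = mB(cosθ₁ − cosθ₂).
W = (0.145)(0.0936)·(cos0° − cos135°) = (0.01357)·(+1.7071) = 0.02317 J.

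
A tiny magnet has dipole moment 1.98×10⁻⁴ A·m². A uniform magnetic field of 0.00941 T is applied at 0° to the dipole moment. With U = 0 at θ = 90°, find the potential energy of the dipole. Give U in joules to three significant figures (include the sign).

U = −m·B = −mB cosθ.
U = −(1.98×10⁻⁴)(0.00941)·cos0° = -1.863×10⁻⁶ J.

U ≈ -1.86×10⁻⁶ J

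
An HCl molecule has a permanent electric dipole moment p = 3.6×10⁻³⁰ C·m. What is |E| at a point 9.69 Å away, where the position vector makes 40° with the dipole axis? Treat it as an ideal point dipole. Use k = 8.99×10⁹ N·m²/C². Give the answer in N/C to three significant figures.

At angle θ the dipole field magnitude is E = (kp/r³)·√(1 + 3cos²θ).
kp/r³ = (8.99×10⁹)(3.60×10⁻³⁰) / (9.69×10⁻¹⁰)³ = 3.557×10⁷ N/C.
√(1 + 3cos²40°) = √(1 + 3·0.5868) = √2.7605 ≈ 1.6615.
E ≈ 3.557×10⁷ × 1.661 = 5.910×10⁷ N/C.

E ≈ 5.91×10⁷ N/C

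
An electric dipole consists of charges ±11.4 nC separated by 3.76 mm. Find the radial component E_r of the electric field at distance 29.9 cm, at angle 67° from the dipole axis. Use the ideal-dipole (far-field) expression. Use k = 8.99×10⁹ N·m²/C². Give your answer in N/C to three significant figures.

E_r ≈ 11.3 N/C

Dipole moment p = qd = (1.14×10⁻⁸ C)(0.00376 m) = 4.286×10⁻¹¹ C·m.
For a dipole, E_r = (2kp cosθ)/r³.
kp/r³ = (8.99×10⁹)(4.286×10⁻¹¹)/(0.299)³ = 14.41 N/C.
E_r = 2·14.41·cos67° = 11.26 N/C.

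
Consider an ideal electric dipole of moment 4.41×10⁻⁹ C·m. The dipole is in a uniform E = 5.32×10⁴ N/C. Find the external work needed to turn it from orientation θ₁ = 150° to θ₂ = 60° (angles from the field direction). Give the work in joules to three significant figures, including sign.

W_ext = ΔU = U(θ₂) − U(θ₁) = −pE cosθ₂ − (−pE cosθ₁) = pE(cosθ₁ − cosθ₂).
W = (4.41×10⁻⁹)(5.32×10⁴)·(cos150° − cos60°) = (2.346×10⁻⁴)·(-1.3660) = -3.205×10⁻⁴ J.

W ≈ -3.20×10⁻⁴ J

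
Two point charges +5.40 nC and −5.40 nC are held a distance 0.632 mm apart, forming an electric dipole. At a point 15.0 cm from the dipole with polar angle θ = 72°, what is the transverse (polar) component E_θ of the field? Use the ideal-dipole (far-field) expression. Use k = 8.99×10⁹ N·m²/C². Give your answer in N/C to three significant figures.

E_θ ≈ 8.65 N/C

Dipole moment p = qd = (5.40×10⁻⁹ C)(6.32×10⁻⁴ m) = 3.413×10⁻¹² C·m.
For a dipole, E_θ = (kp sinθ)/r³.
kp/r³ = (8.99×10⁹)(3.413×10⁻¹²)/(0.150)³ = 9.091 N/C.
E_θ = 9.091·sin72° = 8.646 N/C.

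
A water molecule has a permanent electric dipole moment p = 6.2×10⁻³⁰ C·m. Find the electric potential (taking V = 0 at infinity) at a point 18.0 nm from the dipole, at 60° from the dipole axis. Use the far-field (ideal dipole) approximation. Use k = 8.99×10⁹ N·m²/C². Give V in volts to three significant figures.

V ≈ 8.60×10⁻⁵ V

The dipole potential is V = kp cosθ / r².
V = (8.99×10⁹)(6.20×10⁻³⁰)·cos60° / (1.80×10⁻⁸)² = 8.602×10⁻⁵ V.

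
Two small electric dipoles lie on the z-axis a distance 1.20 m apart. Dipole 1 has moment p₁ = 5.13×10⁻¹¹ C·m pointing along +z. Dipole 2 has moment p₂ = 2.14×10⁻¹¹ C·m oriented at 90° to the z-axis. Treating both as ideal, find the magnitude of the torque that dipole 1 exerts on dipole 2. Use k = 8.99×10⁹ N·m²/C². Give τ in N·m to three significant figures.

τ ≈ 1.14×10⁻¹¹ N·m

The second dipole sits on the axis of the first, so the field there is axial: E₁ = 2kp₁/r³ along +z.
E₁ = 2(8.99×10⁹)(5.13×10⁻¹¹)/(1.20)³ = 0.5338 N/C.
Torque on the second dipole: τ = p₂ E₁ sinθ.
τ = (2.14×10⁻¹¹)(0.5338)·sin90° = 1.142×10⁻¹¹ N·m.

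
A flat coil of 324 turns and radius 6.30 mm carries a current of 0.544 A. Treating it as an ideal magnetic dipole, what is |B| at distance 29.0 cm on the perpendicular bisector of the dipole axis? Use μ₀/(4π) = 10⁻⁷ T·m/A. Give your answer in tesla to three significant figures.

B ≈ 9.01×10⁻⁸ T

m = NIA = NIπa² = 324·(0.544)·π·(0.00630)² = 0.02198 A·m².
In the equatorial plane B = (μ₀/4π)·m/r³ (half the axial value).
B = (10⁻⁷)·(0.02198) / (0.290)³ = 9.012×10⁻⁸ T.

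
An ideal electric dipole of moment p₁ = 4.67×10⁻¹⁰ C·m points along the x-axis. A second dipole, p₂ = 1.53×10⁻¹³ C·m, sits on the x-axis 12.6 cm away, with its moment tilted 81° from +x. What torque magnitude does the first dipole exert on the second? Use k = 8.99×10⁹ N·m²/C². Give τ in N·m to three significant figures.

τ ≈ 6.34×10⁻¹⁰ N·m

The second dipole sits on the axis of the first, so the field there is axial: E₁ = 2kp₁/r³ along +x.
E₁ = 2(8.99×10⁹)(4.67×10⁻¹⁰)/(0.126)³ = 4198 N/C.
Torque on the second dipole: τ = p₂ E₁ sinθ.
τ = (1.53×10⁻¹³)(4198)·sin81° = 6.343×10⁻¹⁰ N·m.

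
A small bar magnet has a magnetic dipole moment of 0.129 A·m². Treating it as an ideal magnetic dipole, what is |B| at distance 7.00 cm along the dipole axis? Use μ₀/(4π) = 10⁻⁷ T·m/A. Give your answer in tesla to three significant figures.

On axis B = (μ₀/4π)·2m/r³.
B = 2·(10⁻⁷)·(0.129) / (0.0700)³ = 7.522×10⁻⁵ T.

B ≈ 7.52×10⁻⁵ T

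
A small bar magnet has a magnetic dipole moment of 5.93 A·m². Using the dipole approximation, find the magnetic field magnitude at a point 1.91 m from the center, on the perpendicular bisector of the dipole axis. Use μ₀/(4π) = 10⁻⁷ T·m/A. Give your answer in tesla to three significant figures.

B ≈ 8.51×10⁻⁸ T

In the equatorial plane B = (μ₀/4π)·m/r³ (half the axial value).
B = (10⁻⁷)·(5.93) / (1.91)³ = 8.510×10⁻⁸ T.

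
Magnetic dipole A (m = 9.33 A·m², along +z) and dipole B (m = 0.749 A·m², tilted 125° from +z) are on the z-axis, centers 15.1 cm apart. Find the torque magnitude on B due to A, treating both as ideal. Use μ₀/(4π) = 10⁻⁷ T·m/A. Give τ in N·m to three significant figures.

Dipole B is on the axis of dipole A, so B₁ there is axial: B₁ = (μ₀/4π)·2m₁/r³ along +z.
B₁ = 2(10⁻⁷)(9.33)/(0.151)³ = 5.420×10⁻⁴ T.
τ = m₂ B₁ sinθ.
τ = (0.749)(5.420×10⁻⁴)·sin125° = 3.325×10⁻⁴ N·m.

τ ≈ 3.33×10⁻⁴ N·m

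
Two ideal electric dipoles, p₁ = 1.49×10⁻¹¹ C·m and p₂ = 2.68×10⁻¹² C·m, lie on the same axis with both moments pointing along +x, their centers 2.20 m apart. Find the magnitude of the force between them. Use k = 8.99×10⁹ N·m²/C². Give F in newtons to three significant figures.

F ≈ 9.19×10⁻¹⁴ N

On-axis field of dipole 1 at distance r: E = 2kp₁/r³. Force on dipole 2 is F = p₂·dE/dr (gradient along axis).
dE/dr = −6kp₁/r⁴, so |F| = 6kp₁p₂/r⁴ (attractive for aligned moments).
F = 6(8.99×10⁹)(1.49×10⁻¹¹)(2.68×10⁻¹²)/(2.20)⁴ = 9.195×10⁻¹⁴ N.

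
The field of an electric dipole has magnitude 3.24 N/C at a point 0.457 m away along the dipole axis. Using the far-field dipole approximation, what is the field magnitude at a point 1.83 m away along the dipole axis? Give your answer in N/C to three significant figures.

E ≈ 0.0505 N/C

Dipole fields scale as 1/r³ in the far field; the geometry is the same at both points.
E₂ = E₁ · (r₁/r₂)³ = 3.24 · (0.457/1.83)³.
(r₁/r₂)³ = (0.2497)³ = 0.01557.
E₂ ≈ 0.05046 N/C.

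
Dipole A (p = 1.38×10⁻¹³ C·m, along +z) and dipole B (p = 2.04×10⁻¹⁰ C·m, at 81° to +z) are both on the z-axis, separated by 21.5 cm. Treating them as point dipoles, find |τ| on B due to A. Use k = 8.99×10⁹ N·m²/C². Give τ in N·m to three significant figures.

The second dipole sits on the axis of the first, so the field there is axial: E₁ = 2kp₁/r³ along +z.
E₁ = 2(8.99×10⁹)(1.38×10⁻¹³)/(0.215)³ = 0.2497 N/C.
Torque on the second dipole: τ = p₂ E₁ sinθ.
τ = (2.04×10⁻¹⁰)(0.2497)·sin81° = 5.030×10⁻¹¹ N·m.

τ ≈ 5.03×10⁻¹¹ N·m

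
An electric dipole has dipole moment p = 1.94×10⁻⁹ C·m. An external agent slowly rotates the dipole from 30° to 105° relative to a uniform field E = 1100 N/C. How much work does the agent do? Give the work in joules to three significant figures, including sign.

W_ext = ΔU = U(θ₂) − U(θ₁) = −pE cosθ₂ − (−pE cosθ₁) = pE(cosθ₁ − cosθ₂).
W = (1.94×10⁻⁹)(1100)·(cos30° − cos105°) = (2.134×10⁻⁶)·(+1.1248) = 2.400×10⁻⁶ J.

W ≈ 2.40×10⁻⁶ J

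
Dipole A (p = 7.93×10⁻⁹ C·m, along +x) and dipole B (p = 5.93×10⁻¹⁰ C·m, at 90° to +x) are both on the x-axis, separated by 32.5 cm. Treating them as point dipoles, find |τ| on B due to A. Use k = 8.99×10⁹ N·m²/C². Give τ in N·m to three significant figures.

The second dipole sits on the axis of the first, so the field there is axial: E₁ = 2kp₁/r³ along +x.
E₁ = 2(8.99×10⁹)(7.93×10⁻⁹)/(0.325)³ = 4153 N/C.
Torque on the second dipole: τ = p₂ E₁ sinθ.
τ = (5.93×10⁻¹⁰)(4153)·sin90° = 2.463×10⁻⁶ N·m.

τ ≈ 2.46×10⁻⁶ N·m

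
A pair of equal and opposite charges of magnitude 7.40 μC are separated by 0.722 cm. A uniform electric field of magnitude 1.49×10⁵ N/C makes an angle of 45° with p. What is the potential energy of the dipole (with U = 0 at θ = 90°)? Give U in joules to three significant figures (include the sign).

U ≈ -0.00563 J

Dipole moment p = qd = (7.40×10⁻⁶ C)(0.00722 m) = 5.343×10⁻⁸ C·m.
U = −p·E = −pE cosθ.
U = −(5.343×10⁻⁸)(1.49×10⁵)·cos45° = -0.005629 J.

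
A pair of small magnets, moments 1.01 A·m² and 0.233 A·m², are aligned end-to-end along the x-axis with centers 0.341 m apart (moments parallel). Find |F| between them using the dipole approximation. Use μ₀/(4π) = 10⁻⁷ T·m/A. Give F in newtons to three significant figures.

F ≈ 1.04×10⁻⁵ N

On-axis B of dipole 1: B = (μ₀/4π)·2m₁/r³. Force on dipole 2: F = m₂·dB/dr.
dB/dr = −(μ₀/4π)·6m₁/r⁴, so |F| = (μ₀/4π)·6m₁m₂/r⁴.
F = 6(10⁻⁷)(1.01)(0.233)/(0.341)⁴ = 1.044×10⁻⁵ N.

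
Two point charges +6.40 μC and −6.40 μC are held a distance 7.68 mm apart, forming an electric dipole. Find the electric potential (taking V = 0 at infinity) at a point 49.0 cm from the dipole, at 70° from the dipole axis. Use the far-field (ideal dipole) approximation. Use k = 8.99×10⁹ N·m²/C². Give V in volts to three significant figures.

V ≈ 629 V

Dipole moment p = qd = (6.40×10⁻⁶ C)(0.00768 m) = 4.915×10⁻⁸ C·m.
The dipole potential is V = kp cosθ / r².
V = (8.99×10⁹)(4.915×10⁻⁸)·cos70° / (0.490)² = 629.4 V.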